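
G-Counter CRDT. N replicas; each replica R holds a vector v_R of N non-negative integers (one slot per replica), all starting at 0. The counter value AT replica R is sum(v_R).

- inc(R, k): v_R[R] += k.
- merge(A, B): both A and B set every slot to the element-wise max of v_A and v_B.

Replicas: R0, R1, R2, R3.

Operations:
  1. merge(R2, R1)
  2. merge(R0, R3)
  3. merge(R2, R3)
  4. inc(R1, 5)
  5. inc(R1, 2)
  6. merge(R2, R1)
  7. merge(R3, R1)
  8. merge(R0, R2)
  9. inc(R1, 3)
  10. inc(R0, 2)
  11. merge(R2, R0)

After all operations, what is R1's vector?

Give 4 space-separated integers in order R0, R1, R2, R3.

Op 1: merge R2<->R1 -> R2=(0,0,0,0) R1=(0,0,0,0)
Op 2: merge R0<->R3 -> R0=(0,0,0,0) R3=(0,0,0,0)
Op 3: merge R2<->R3 -> R2=(0,0,0,0) R3=(0,0,0,0)
Op 4: inc R1 by 5 -> R1=(0,5,0,0) value=5
Op 5: inc R1 by 2 -> R1=(0,7,0,0) value=7
Op 6: merge R2<->R1 -> R2=(0,7,0,0) R1=(0,7,0,0)
Op 7: merge R3<->R1 -> R3=(0,7,0,0) R1=(0,7,0,0)
Op 8: merge R0<->R2 -> R0=(0,7,0,0) R2=(0,7,0,0)
Op 9: inc R1 by 3 -> R1=(0,10,0,0) value=10
Op 10: inc R0 by 2 -> R0=(2,7,0,0) value=9
Op 11: merge R2<->R0 -> R2=(2,7,0,0) R0=(2,7,0,0)

Answer: 0 10 0 0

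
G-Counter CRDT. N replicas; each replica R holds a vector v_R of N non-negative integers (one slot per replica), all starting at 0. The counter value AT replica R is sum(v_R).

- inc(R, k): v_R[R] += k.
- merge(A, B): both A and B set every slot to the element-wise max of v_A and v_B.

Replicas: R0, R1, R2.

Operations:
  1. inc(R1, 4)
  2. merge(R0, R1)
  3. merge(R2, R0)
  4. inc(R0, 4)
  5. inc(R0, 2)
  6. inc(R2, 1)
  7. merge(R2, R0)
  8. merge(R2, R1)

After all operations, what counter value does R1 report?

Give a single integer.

Op 1: inc R1 by 4 -> R1=(0,4,0) value=4
Op 2: merge R0<->R1 -> R0=(0,4,0) R1=(0,4,0)
Op 3: merge R2<->R0 -> R2=(0,4,0) R0=(0,4,0)
Op 4: inc R0 by 4 -> R0=(4,4,0) value=8
Op 5: inc R0 by 2 -> R0=(6,4,0) value=10
Op 6: inc R2 by 1 -> R2=(0,4,1) value=5
Op 7: merge R2<->R0 -> R2=(6,4,1) R0=(6,4,1)
Op 8: merge R2<->R1 -> R2=(6,4,1) R1=(6,4,1)

Answer: 11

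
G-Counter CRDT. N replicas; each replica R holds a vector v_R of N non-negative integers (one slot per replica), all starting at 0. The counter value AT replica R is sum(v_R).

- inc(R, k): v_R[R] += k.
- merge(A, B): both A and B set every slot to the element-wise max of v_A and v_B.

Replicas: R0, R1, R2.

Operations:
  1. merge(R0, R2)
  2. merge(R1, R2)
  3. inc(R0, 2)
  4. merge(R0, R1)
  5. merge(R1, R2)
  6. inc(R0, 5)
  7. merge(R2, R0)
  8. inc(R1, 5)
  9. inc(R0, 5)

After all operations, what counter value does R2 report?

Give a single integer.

Op 1: merge R0<->R2 -> R0=(0,0,0) R2=(0,0,0)
Op 2: merge R1<->R2 -> R1=(0,0,0) R2=(0,0,0)
Op 3: inc R0 by 2 -> R0=(2,0,0) value=2
Op 4: merge R0<->R1 -> R0=(2,0,0) R1=(2,0,0)
Op 5: merge R1<->R2 -> R1=(2,0,0) R2=(2,0,0)
Op 6: inc R0 by 5 -> R0=(7,0,0) value=7
Op 7: merge R2<->R0 -> R2=(7,0,0) R0=(7,0,0)
Op 8: inc R1 by 5 -> R1=(2,5,0) value=7
Op 9: inc R0 by 5 -> R0=(12,0,0) value=12

Answer: 7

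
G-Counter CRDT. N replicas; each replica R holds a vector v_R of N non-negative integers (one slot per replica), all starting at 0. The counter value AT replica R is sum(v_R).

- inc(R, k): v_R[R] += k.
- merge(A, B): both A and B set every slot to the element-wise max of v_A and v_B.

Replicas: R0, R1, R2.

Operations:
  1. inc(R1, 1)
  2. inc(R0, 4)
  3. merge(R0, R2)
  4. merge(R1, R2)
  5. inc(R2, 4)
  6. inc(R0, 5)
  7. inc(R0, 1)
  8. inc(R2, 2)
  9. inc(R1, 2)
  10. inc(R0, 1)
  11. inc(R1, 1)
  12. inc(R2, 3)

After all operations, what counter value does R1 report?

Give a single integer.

Op 1: inc R1 by 1 -> R1=(0,1,0) value=1
Op 2: inc R0 by 4 -> R0=(4,0,0) value=4
Op 3: merge R0<->R2 -> R0=(4,0,0) R2=(4,0,0)
Op 4: merge R1<->R2 -> R1=(4,1,0) R2=(4,1,0)
Op 5: inc R2 by 4 -> R2=(4,1,4) value=9
Op 6: inc R0 by 5 -> R0=(9,0,0) value=9
Op 7: inc R0 by 1 -> R0=(10,0,0) value=10
Op 8: inc R2 by 2 -> R2=(4,1,6) value=11
Op 9: inc R1 by 2 -> R1=(4,3,0) value=7
Op 10: inc R0 by 1 -> R0=(11,0,0) value=11
Op 11: inc R1 by 1 -> R1=(4,4,0) value=8
Op 12: inc R2 by 3 -> R2=(4,1,9) value=14

Answer: 8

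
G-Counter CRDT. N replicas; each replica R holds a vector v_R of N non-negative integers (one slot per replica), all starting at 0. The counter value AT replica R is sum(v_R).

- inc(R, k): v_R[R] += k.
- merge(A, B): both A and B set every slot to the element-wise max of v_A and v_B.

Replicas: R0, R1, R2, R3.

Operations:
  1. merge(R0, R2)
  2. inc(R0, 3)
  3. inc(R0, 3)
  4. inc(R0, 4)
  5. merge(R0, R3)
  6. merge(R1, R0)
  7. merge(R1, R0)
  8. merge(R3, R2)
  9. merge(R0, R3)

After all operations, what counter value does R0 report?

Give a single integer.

Answer: 10

Derivation:
Op 1: merge R0<->R2 -> R0=(0,0,0,0) R2=(0,0,0,0)
Op 2: inc R0 by 3 -> R0=(3,0,0,0) value=3
Op 3: inc R0 by 3 -> R0=(6,0,0,0) value=6
Op 4: inc R0 by 4 -> R0=(10,0,0,0) value=10
Op 5: merge R0<->R3 -> R0=(10,0,0,0) R3=(10,0,0,0)
Op 6: merge R1<->R0 -> R1=(10,0,0,0) R0=(10,0,0,0)
Op 7: merge R1<->R0 -> R1=(10,0,0,0) R0=(10,0,0,0)
Op 8: merge R3<->R2 -> R3=(10,0,0,0) R2=(10,0,0,0)
Op 9: merge R0<->R3 -> R0=(10,0,0,0) R3=(10,0,0,0)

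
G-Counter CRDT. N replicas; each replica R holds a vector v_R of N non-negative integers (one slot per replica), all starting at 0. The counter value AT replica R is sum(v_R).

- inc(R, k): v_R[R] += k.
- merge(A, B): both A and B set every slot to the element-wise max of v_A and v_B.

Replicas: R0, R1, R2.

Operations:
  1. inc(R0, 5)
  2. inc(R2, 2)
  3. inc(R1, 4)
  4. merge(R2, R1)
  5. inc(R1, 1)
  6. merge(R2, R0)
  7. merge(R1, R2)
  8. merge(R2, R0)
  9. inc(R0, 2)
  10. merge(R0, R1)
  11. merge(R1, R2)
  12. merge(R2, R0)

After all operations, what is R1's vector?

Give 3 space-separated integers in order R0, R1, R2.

Answer: 7 5 2

Derivation:
Op 1: inc R0 by 5 -> R0=(5,0,0) value=5
Op 2: inc R2 by 2 -> R2=(0,0,2) value=2
Op 3: inc R1 by 4 -> R1=(0,4,0) value=4
Op 4: merge R2<->R1 -> R2=(0,4,2) R1=(0,4,2)
Op 5: inc R1 by 1 -> R1=(0,5,2) value=7
Op 6: merge R2<->R0 -> R2=(5,4,2) R0=(5,4,2)
Op 7: merge R1<->R2 -> R1=(5,5,2) R2=(5,5,2)
Op 8: merge R2<->R0 -> R2=(5,5,2) R0=(5,5,2)
Op 9: inc R0 by 2 -> R0=(7,5,2) value=14
Op 10: merge R0<->R1 -> R0=(7,5,2) R1=(7,5,2)
Op 11: merge R1<->R2 -> R1=(7,5,2) R2=(7,5,2)
Op 12: merge R2<->R0 -> R2=(7,5,2) R0=(7,5,2)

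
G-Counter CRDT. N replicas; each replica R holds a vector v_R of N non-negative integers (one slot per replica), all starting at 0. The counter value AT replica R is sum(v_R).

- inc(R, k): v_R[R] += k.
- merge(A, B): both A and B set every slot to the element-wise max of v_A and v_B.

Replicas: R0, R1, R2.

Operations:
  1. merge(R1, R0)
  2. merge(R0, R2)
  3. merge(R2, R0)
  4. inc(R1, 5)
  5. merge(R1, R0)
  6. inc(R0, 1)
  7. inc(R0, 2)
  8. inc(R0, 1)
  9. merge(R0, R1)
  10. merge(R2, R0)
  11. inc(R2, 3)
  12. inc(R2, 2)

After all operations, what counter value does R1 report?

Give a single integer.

Op 1: merge R1<->R0 -> R1=(0,0,0) R0=(0,0,0)
Op 2: merge R0<->R2 -> R0=(0,0,0) R2=(0,0,0)
Op 3: merge R2<->R0 -> R2=(0,0,0) R0=(0,0,0)
Op 4: inc R1 by 5 -> R1=(0,5,0) value=5
Op 5: merge R1<->R0 -> R1=(0,5,0) R0=(0,5,0)
Op 6: inc R0 by 1 -> R0=(1,5,0) value=6
Op 7: inc R0 by 2 -> R0=(3,5,0) value=8
Op 8: inc R0 by 1 -> R0=(4,5,0) value=9
Op 9: merge R0<->R1 -> R0=(4,5,0) R1=(4,5,0)
Op 10: merge R2<->R0 -> R2=(4,5,0) R0=(4,5,0)
Op 11: inc R2 by 3 -> R2=(4,5,3) value=12
Op 12: inc R2 by 2 -> R2=(4,5,5) value=14

Answer: 9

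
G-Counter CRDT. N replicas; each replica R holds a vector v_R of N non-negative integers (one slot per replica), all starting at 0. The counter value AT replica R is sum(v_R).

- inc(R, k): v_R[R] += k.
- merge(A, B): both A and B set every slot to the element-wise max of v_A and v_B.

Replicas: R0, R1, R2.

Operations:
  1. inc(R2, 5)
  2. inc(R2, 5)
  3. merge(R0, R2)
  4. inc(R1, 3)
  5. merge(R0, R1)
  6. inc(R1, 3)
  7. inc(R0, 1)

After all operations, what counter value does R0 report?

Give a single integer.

Answer: 14

Derivation:
Op 1: inc R2 by 5 -> R2=(0,0,5) value=5
Op 2: inc R2 by 5 -> R2=(0,0,10) value=10
Op 3: merge R0<->R2 -> R0=(0,0,10) R2=(0,0,10)
Op 4: inc R1 by 3 -> R1=(0,3,0) value=3
Op 5: merge R0<->R1 -> R0=(0,3,10) R1=(0,3,10)
Op 6: inc R1 by 3 -> R1=(0,6,10) value=16
Op 7: inc R0 by 1 -> R0=(1,3,10) value=14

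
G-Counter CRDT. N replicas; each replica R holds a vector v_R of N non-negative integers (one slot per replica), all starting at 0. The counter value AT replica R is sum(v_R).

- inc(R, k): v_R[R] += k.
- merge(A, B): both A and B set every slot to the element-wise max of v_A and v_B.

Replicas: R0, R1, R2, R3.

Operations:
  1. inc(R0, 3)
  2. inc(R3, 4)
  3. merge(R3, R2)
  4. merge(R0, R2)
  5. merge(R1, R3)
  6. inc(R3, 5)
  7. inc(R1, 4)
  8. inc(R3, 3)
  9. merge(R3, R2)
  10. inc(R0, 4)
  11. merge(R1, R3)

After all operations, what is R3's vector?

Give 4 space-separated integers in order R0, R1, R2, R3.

Op 1: inc R0 by 3 -> R0=(3,0,0,0) value=3
Op 2: inc R3 by 4 -> R3=(0,0,0,4) value=4
Op 3: merge R3<->R2 -> R3=(0,0,0,4) R2=(0,0,0,4)
Op 4: merge R0<->R2 -> R0=(3,0,0,4) R2=(3,0,0,4)
Op 5: merge R1<->R3 -> R1=(0,0,0,4) R3=(0,0,0,4)
Op 6: inc R3 by 5 -> R3=(0,0,0,9) value=9
Op 7: inc R1 by 4 -> R1=(0,4,0,4) value=8
Op 8: inc R3 by 3 -> R3=(0,0,0,12) value=12
Op 9: merge R3<->R2 -> R3=(3,0,0,12) R2=(3,0,0,12)
Op 10: inc R0 by 4 -> R0=(7,0,0,4) value=11
Op 11: merge R1<->R3 -> R1=(3,4,0,12) R3=(3,4,0,12)

Answer: 3 4 0 12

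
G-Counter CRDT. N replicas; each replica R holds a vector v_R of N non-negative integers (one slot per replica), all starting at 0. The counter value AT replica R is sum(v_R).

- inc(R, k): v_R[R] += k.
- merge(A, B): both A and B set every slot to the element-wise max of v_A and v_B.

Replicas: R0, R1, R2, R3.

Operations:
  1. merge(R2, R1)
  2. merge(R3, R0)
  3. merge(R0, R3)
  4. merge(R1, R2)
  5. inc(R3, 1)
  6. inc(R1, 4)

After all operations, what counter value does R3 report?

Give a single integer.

Op 1: merge R2<->R1 -> R2=(0,0,0,0) R1=(0,0,0,0)
Op 2: merge R3<->R0 -> R3=(0,0,0,0) R0=(0,0,0,0)
Op 3: merge R0<->R3 -> R0=(0,0,0,0) R3=(0,0,0,0)
Op 4: merge R1<->R2 -> R1=(0,0,0,0) R2=(0,0,0,0)
Op 5: inc R3 by 1 -> R3=(0,0,0,1) value=1
Op 6: inc R1 by 4 -> R1=(0,4,0,0) value=4

Answer: 1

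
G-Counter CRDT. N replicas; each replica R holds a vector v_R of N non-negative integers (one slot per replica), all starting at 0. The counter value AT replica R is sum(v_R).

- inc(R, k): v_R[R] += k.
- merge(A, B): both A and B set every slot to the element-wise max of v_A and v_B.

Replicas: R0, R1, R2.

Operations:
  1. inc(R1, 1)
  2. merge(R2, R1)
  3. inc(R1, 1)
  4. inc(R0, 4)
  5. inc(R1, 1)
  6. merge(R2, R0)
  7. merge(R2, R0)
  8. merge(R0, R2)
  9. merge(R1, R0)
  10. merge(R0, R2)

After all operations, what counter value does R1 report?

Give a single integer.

Answer: 7

Derivation:
Op 1: inc R1 by 1 -> R1=(0,1,0) value=1
Op 2: merge R2<->R1 -> R2=(0,1,0) R1=(0,1,0)
Op 3: inc R1 by 1 -> R1=(0,2,0) value=2
Op 4: inc R0 by 4 -> R0=(4,0,0) value=4
Op 5: inc R1 by 1 -> R1=(0,3,0) value=3
Op 6: merge R2<->R0 -> R2=(4,1,0) R0=(4,1,0)
Op 7: merge R2<->R0 -> R2=(4,1,0) R0=(4,1,0)
Op 8: merge R0<->R2 -> R0=(4,1,0) R2=(4,1,0)
Op 9: merge R1<->R0 -> R1=(4,3,0) R0=(4,3,0)
Op 10: merge R0<->R2 -> R0=(4,3,0) R2=(4,3,0)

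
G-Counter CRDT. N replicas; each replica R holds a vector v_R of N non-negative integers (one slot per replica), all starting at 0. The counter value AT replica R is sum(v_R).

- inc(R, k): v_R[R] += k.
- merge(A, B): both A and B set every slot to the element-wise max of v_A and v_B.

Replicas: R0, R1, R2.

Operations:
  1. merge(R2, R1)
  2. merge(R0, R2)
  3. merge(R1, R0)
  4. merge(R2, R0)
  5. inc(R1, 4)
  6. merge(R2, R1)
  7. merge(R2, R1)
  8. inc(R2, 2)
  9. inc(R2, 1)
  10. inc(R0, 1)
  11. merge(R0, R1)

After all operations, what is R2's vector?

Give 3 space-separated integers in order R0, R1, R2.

Op 1: merge R2<->R1 -> R2=(0,0,0) R1=(0,0,0)
Op 2: merge R0<->R2 -> R0=(0,0,0) R2=(0,0,0)
Op 3: merge R1<->R0 -> R1=(0,0,0) R0=(0,0,0)
Op 4: merge R2<->R0 -> R2=(0,0,0) R0=(0,0,0)
Op 5: inc R1 by 4 -> R1=(0,4,0) value=4
Op 6: merge R2<->R1 -> R2=(0,4,0) R1=(0,4,0)
Op 7: merge R2<->R1 -> R2=(0,4,0) R1=(0,4,0)
Op 8: inc R2 by 2 -> R2=(0,4,2) value=6
Op 9: inc R2 by 1 -> R2=(0,4,3) value=7
Op 10: inc R0 by 1 -> R0=(1,0,0) value=1
Op 11: merge R0<->R1 -> R0=(1,4,0) R1=(1,4,0)

Answer: 0 4 3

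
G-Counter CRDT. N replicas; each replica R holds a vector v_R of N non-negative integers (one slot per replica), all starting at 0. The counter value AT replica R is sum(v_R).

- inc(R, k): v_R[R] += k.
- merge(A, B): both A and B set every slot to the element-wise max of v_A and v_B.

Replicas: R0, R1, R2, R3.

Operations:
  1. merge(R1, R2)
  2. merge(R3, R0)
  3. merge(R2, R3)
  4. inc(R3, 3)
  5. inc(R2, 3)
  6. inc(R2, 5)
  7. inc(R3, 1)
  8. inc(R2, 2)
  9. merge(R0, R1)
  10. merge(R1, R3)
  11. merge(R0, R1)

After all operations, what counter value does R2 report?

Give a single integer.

Answer: 10

Derivation:
Op 1: merge R1<->R2 -> R1=(0,0,0,0) R2=(0,0,0,0)
Op 2: merge R3<->R0 -> R3=(0,0,0,0) R0=(0,0,0,0)
Op 3: merge R2<->R3 -> R2=(0,0,0,0) R3=(0,0,0,0)
Op 4: inc R3 by 3 -> R3=(0,0,0,3) value=3
Op 5: inc R2 by 3 -> R2=(0,0,3,0) value=3
Op 6: inc R2 by 5 -> R2=(0,0,8,0) value=8
Op 7: inc R3 by 1 -> R3=(0,0,0,4) value=4
Op 8: inc R2 by 2 -> R2=(0,0,10,0) value=10
Op 9: merge R0<->R1 -> R0=(0,0,0,0) R1=(0,0,0,0)
Op 10: merge R1<->R3 -> R1=(0,0,0,4) R3=(0,0,0,4)
Op 11: merge R0<->R1 -> R0=(0,0,0,4) R1=(0,0,0,4)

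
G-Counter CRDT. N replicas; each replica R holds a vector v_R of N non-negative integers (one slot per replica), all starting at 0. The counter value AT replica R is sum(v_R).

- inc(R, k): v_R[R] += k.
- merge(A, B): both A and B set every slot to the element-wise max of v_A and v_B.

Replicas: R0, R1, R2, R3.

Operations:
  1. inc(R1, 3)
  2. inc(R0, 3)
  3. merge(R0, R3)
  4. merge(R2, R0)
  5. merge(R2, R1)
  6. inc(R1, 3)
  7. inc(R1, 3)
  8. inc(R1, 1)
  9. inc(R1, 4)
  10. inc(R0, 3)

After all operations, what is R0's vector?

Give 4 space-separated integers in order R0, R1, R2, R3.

Answer: 6 0 0 0

Derivation:
Op 1: inc R1 by 3 -> R1=(0,3,0,0) value=3
Op 2: inc R0 by 3 -> R0=(3,0,0,0) value=3
Op 3: merge R0<->R3 -> R0=(3,0,0,0) R3=(3,0,0,0)
Op 4: merge R2<->R0 -> R2=(3,0,0,0) R0=(3,0,0,0)
Op 5: merge R2<->R1 -> R2=(3,3,0,0) R1=(3,3,0,0)
Op 6: inc R1 by 3 -> R1=(3,6,0,0) value=9
Op 7: inc R1 by 3 -> R1=(3,9,0,0) value=12
Op 8: inc R1 by 1 -> R1=(3,10,0,0) value=13
Op 9: inc R1 by 4 -> R1=(3,14,0,0) value=17
Op 10: inc R0 by 3 -> R0=(6,0,0,0) value=6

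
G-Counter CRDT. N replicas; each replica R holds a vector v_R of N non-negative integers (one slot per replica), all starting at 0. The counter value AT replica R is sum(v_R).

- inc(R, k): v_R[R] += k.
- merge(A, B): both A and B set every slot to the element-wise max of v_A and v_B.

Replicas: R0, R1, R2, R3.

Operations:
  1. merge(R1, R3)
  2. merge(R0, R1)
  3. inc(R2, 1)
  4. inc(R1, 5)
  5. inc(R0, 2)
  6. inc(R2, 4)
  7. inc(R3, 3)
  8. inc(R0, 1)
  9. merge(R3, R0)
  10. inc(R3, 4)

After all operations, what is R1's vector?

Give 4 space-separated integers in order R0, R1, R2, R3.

Answer: 0 5 0 0

Derivation:
Op 1: merge R1<->R3 -> R1=(0,0,0,0) R3=(0,0,0,0)
Op 2: merge R0<->R1 -> R0=(0,0,0,0) R1=(0,0,0,0)
Op 3: inc R2 by 1 -> R2=(0,0,1,0) value=1
Op 4: inc R1 by 5 -> R1=(0,5,0,0) value=5
Op 5: inc R0 by 2 -> R0=(2,0,0,0) value=2
Op 6: inc R2 by 4 -> R2=(0,0,5,0) value=5
Op 7: inc R3 by 3 -> R3=(0,0,0,3) value=3
Op 8: inc R0 by 1 -> R0=(3,0,0,0) value=3
Op 9: merge R3<->R0 -> R3=(3,0,0,3) R0=(3,0,0,3)
Op 10: inc R3 by 4 -> R3=(3,0,0,7) value=10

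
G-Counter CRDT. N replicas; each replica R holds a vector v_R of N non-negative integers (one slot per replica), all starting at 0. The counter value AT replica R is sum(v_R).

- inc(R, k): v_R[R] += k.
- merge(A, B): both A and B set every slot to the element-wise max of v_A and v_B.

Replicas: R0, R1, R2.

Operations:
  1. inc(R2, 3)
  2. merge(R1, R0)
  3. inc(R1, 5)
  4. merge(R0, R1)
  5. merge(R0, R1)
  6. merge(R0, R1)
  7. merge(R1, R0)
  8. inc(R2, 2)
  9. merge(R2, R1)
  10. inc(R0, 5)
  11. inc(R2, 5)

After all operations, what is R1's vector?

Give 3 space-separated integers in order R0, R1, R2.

Op 1: inc R2 by 3 -> R2=(0,0,3) value=3
Op 2: merge R1<->R0 -> R1=(0,0,0) R0=(0,0,0)
Op 3: inc R1 by 5 -> R1=(0,5,0) value=5
Op 4: merge R0<->R1 -> R0=(0,5,0) R1=(0,5,0)
Op 5: merge R0<->R1 -> R0=(0,5,0) R1=(0,5,0)
Op 6: merge R0<->R1 -> R0=(0,5,0) R1=(0,5,0)
Op 7: merge R1<->R0 -> R1=(0,5,0) R0=(0,5,0)
Op 8: inc R2 by 2 -> R2=(0,0,5) value=5
Op 9: merge R2<->R1 -> R2=(0,5,5) R1=(0,5,5)
Op 10: inc R0 by 5 -> R0=(5,5,0) value=10
Op 11: inc R2 by 5 -> R2=(0,5,10) value=15

Answer: 0 5 5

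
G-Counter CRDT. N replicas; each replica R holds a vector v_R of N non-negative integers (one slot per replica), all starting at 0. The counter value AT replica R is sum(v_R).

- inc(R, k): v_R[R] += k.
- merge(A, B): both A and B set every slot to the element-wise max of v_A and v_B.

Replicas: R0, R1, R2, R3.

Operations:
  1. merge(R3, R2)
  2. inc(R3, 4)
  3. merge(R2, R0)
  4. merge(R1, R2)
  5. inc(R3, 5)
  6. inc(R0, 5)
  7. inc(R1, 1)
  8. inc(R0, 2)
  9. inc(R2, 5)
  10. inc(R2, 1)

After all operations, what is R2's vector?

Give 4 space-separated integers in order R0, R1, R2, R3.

Op 1: merge R3<->R2 -> R3=(0,0,0,0) R2=(0,0,0,0)
Op 2: inc R3 by 4 -> R3=(0,0,0,4) value=4
Op 3: merge R2<->R0 -> R2=(0,0,0,0) R0=(0,0,0,0)
Op 4: merge R1<->R2 -> R1=(0,0,0,0) R2=(0,0,0,0)
Op 5: inc R3 by 5 -> R3=(0,0,0,9) value=9
Op 6: inc R0 by 5 -> R0=(5,0,0,0) value=5
Op 7: inc R1 by 1 -> R1=(0,1,0,0) value=1
Op 8: inc R0 by 2 -> R0=(7,0,0,0) value=7
Op 9: inc R2 by 5 -> R2=(0,0,5,0) value=5
Op 10: inc R2 by 1 -> R2=(0,0,6,0) value=6

Answer: 0 0 6 0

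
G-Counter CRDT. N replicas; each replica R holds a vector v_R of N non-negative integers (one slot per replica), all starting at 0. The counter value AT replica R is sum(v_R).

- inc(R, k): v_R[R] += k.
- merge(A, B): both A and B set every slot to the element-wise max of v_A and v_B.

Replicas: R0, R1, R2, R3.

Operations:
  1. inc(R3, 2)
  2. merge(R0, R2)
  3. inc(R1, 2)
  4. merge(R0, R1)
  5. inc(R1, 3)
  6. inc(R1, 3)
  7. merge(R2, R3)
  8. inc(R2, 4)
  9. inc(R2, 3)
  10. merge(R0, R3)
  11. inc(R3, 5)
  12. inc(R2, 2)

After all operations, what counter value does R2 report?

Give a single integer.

Op 1: inc R3 by 2 -> R3=(0,0,0,2) value=2
Op 2: merge R0<->R2 -> R0=(0,0,0,0) R2=(0,0,0,0)
Op 3: inc R1 by 2 -> R1=(0,2,0,0) value=2
Op 4: merge R0<->R1 -> R0=(0,2,0,0) R1=(0,2,0,0)
Op 5: inc R1 by 3 -> R1=(0,5,0,0) value=5
Op 6: inc R1 by 3 -> R1=(0,8,0,0) value=8
Op 7: merge R2<->R3 -> R2=(0,0,0,2) R3=(0,0,0,2)
Op 8: inc R2 by 4 -> R2=(0,0,4,2) value=6
Op 9: inc R2 by 3 -> R2=(0,0,7,2) value=9
Op 10: merge R0<->R3 -> R0=(0,2,0,2) R3=(0,2,0,2)
Op 11: inc R3 by 5 -> R3=(0,2,0,7) value=9
Op 12: inc R2 by 2 -> R2=(0,0,9,2) value=11

Answer: 11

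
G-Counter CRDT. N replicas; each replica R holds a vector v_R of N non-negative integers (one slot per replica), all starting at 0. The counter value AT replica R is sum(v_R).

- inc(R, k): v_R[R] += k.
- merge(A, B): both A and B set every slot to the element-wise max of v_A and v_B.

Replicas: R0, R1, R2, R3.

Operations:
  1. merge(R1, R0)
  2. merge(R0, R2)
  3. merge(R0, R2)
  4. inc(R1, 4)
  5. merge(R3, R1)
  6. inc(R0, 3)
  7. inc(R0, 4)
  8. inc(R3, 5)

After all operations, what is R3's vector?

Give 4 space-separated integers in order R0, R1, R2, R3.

Op 1: merge R1<->R0 -> R1=(0,0,0,0) R0=(0,0,0,0)
Op 2: merge R0<->R2 -> R0=(0,0,0,0) R2=(0,0,0,0)
Op 3: merge R0<->R2 -> R0=(0,0,0,0) R2=(0,0,0,0)
Op 4: inc R1 by 4 -> R1=(0,4,0,0) value=4
Op 5: merge R3<->R1 -> R3=(0,4,0,0) R1=(0,4,0,0)
Op 6: inc R0 by 3 -> R0=(3,0,0,0) value=3
Op 7: inc R0 by 4 -> R0=(7,0,0,0) value=7
Op 8: inc R3 by 5 -> R3=(0,4,0,5) value=9

Answer: 0 4 0 5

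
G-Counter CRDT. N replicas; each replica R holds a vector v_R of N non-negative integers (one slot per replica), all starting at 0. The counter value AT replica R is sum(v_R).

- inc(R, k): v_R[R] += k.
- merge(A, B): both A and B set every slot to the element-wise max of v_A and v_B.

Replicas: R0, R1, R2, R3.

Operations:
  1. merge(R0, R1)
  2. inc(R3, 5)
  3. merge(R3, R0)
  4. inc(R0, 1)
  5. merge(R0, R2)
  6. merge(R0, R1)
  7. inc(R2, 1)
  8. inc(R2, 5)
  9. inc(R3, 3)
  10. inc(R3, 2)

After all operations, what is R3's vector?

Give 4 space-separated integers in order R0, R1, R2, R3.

Answer: 0 0 0 10

Derivation:
Op 1: merge R0<->R1 -> R0=(0,0,0,0) R1=(0,0,0,0)
Op 2: inc R3 by 5 -> R3=(0,0,0,5) value=5
Op 3: merge R3<->R0 -> R3=(0,0,0,5) R0=(0,0,0,5)
Op 4: inc R0 by 1 -> R0=(1,0,0,5) value=6
Op 5: merge R0<->R2 -> R0=(1,0,0,5) R2=(1,0,0,5)
Op 6: merge R0<->R1 -> R0=(1,0,0,5) R1=(1,0,0,5)
Op 7: inc R2 by 1 -> R2=(1,0,1,5) value=7
Op 8: inc R2 by 5 -> R2=(1,0,6,5) value=12
Op 9: inc R3 by 3 -> R3=(0,0,0,8) value=8
Op 10: inc R3 by 2 -> R3=(0,0,0,10) value=10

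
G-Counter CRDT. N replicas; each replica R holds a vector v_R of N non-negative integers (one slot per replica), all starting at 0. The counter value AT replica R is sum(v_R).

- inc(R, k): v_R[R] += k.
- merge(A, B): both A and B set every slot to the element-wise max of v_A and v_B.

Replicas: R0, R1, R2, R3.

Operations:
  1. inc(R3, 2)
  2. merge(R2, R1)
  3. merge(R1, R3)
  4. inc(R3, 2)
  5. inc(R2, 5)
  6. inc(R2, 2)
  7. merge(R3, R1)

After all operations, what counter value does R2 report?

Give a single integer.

Answer: 7

Derivation:
Op 1: inc R3 by 2 -> R3=(0,0,0,2) value=2
Op 2: merge R2<->R1 -> R2=(0,0,0,0) R1=(0,0,0,0)
Op 3: merge R1<->R3 -> R1=(0,0,0,2) R3=(0,0,0,2)
Op 4: inc R3 by 2 -> R3=(0,0,0,4) value=4
Op 5: inc R2 by 5 -> R2=(0,0,5,0) value=5
Op 6: inc R2 by 2 -> R2=(0,0,7,0) value=7
Op 7: merge R3<->R1 -> R3=(0,0,0,4) R1=(0,0,0,4)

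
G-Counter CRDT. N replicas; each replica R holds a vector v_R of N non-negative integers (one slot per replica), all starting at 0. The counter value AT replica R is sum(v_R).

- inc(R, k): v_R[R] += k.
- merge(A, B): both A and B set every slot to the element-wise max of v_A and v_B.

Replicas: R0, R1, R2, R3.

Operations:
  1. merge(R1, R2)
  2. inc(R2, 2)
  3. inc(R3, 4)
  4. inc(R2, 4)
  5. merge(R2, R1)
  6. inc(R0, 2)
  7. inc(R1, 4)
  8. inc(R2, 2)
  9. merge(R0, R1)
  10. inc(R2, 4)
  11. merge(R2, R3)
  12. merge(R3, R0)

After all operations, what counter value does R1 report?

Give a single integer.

Answer: 12

Derivation:
Op 1: merge R1<->R2 -> R1=(0,0,0,0) R2=(0,0,0,0)
Op 2: inc R2 by 2 -> R2=(0,0,2,0) value=2
Op 3: inc R3 by 4 -> R3=(0,0,0,4) value=4
Op 4: inc R2 by 4 -> R2=(0,0,6,0) value=6
Op 5: merge R2<->R1 -> R2=(0,0,6,0) R1=(0,0,6,0)
Op 6: inc R0 by 2 -> R0=(2,0,0,0) value=2
Op 7: inc R1 by 4 -> R1=(0,4,6,0) value=10
Op 8: inc R2 by 2 -> R2=(0,0,8,0) value=8
Op 9: merge R0<->R1 -> R0=(2,4,6,0) R1=(2,4,6,0)
Op 10: inc R2 by 4 -> R2=(0,0,12,0) value=12
Op 11: merge R2<->R3 -> R2=(0,0,12,4) R3=(0,0,12,4)
Op 12: merge R3<->R0 -> R3=(2,4,12,4) R0=(2,4,12,4)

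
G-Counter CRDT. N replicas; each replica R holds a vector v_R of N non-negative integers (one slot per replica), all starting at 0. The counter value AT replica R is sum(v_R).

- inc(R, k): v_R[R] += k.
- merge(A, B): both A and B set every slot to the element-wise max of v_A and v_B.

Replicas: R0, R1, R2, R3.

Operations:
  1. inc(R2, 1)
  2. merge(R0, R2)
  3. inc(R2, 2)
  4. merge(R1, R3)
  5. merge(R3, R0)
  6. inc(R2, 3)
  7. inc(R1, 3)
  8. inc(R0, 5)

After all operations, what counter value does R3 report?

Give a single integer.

Op 1: inc R2 by 1 -> R2=(0,0,1,0) value=1
Op 2: merge R0<->R2 -> R0=(0,0,1,0) R2=(0,0,1,0)
Op 3: inc R2 by 2 -> R2=(0,0,3,0) value=3
Op 4: merge R1<->R3 -> R1=(0,0,0,0) R3=(0,0,0,0)
Op 5: merge R3<->R0 -> R3=(0,0,1,0) R0=(0,0,1,0)
Op 6: inc R2 by 3 -> R2=(0,0,6,0) value=6
Op 7: inc R1 by 3 -> R1=(0,3,0,0) value=3
Op 8: inc R0 by 5 -> R0=(5,0,1,0) value=6

Answer: 1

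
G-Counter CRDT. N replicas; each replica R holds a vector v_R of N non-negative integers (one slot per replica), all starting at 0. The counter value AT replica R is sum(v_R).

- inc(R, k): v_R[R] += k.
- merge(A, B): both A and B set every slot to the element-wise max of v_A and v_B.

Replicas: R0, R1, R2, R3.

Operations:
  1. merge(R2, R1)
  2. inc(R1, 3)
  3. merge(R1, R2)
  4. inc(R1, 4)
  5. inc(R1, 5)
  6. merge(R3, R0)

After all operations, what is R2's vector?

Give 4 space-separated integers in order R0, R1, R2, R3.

Answer: 0 3 0 0

Derivation:
Op 1: merge R2<->R1 -> R2=(0,0,0,0) R1=(0,0,0,0)
Op 2: inc R1 by 3 -> R1=(0,3,0,0) value=3
Op 3: merge R1<->R2 -> R1=(0,3,0,0) R2=(0,3,0,0)
Op 4: inc R1 by 4 -> R1=(0,7,0,0) value=7
Op 5: inc R1 by 5 -> R1=(0,12,0,0) value=12
Op 6: merge R3<->R0 -> R3=(0,0,0,0) R0=(0,0,0,0)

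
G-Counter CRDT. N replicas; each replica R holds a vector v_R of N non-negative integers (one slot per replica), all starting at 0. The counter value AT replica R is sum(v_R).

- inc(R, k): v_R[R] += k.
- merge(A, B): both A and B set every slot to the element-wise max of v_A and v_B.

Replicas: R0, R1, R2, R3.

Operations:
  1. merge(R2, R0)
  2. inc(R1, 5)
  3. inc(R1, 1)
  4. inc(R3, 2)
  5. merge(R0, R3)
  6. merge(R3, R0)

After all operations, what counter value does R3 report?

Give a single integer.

Answer: 2

Derivation:
Op 1: merge R2<->R0 -> R2=(0,0,0,0) R0=(0,0,0,0)
Op 2: inc R1 by 5 -> R1=(0,5,0,0) value=5
Op 3: inc R1 by 1 -> R1=(0,6,0,0) value=6
Op 4: inc R3 by 2 -> R3=(0,0,0,2) value=2
Op 5: merge R0<->R3 -> R0=(0,0,0,2) R3=(0,0,0,2)
Op 6: merge R3<->R0 -> R3=(0,0,0,2) R0=(0,0,0,2)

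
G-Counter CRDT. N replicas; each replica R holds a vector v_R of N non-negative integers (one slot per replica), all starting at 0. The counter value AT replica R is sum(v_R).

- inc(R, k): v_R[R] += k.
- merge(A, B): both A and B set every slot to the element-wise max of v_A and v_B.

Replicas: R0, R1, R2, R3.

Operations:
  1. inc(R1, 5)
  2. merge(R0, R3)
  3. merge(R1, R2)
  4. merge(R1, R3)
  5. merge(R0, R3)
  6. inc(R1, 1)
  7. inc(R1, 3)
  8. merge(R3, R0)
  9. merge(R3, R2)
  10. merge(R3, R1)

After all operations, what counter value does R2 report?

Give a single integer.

Answer: 5

Derivation:
Op 1: inc R1 by 5 -> R1=(0,5,0,0) value=5
Op 2: merge R0<->R3 -> R0=(0,0,0,0) R3=(0,0,0,0)
Op 3: merge R1<->R2 -> R1=(0,5,0,0) R2=(0,5,0,0)
Op 4: merge R1<->R3 -> R1=(0,5,0,0) R3=(0,5,0,0)
Op 5: merge R0<->R3 -> R0=(0,5,0,0) R3=(0,5,0,0)
Op 6: inc R1 by 1 -> R1=(0,6,0,0) value=6
Op 7: inc R1 by 3 -> R1=(0,9,0,0) value=9
Op 8: merge R3<->R0 -> R3=(0,5,0,0) R0=(0,5,0,0)
Op 9: merge R3<->R2 -> R3=(0,5,0,0) R2=(0,5,0,0)
Op 10: merge R3<->R1 -> R3=(0,9,0,0) R1=(0,9,0,0)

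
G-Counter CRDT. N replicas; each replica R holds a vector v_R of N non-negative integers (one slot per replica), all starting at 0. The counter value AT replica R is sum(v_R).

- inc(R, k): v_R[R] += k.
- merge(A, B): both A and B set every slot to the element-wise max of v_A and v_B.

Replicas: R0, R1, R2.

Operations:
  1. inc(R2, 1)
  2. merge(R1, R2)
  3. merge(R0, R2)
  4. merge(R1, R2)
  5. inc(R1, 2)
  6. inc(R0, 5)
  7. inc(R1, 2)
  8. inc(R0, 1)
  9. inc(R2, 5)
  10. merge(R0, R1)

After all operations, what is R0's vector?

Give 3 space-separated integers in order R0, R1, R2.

Answer: 6 4 1

Derivation:
Op 1: inc R2 by 1 -> R2=(0,0,1) value=1
Op 2: merge R1<->R2 -> R1=(0,0,1) R2=(0,0,1)
Op 3: merge R0<->R2 -> R0=(0,0,1) R2=(0,0,1)
Op 4: merge R1<->R2 -> R1=(0,0,1) R2=(0,0,1)
Op 5: inc R1 by 2 -> R1=(0,2,1) value=3
Op 6: inc R0 by 5 -> R0=(5,0,1) value=6
Op 7: inc R1 by 2 -> R1=(0,4,1) value=5
Op 8: inc R0 by 1 -> R0=(6,0,1) value=7
Op 9: inc R2 by 5 -> R2=(0,0,6) value=6
Op 10: merge R0<->R1 -> R0=(6,4,1) R1=(6,4,1)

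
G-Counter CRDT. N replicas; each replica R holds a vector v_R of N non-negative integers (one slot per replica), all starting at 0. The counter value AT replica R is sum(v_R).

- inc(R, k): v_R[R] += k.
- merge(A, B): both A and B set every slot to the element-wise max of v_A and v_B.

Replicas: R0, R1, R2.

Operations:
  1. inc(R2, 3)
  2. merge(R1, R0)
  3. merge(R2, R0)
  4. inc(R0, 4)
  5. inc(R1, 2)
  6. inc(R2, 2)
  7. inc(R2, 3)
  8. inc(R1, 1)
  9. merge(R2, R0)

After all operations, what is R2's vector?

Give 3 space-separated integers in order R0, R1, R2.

Op 1: inc R2 by 3 -> R2=(0,0,3) value=3
Op 2: merge R1<->R0 -> R1=(0,0,0) R0=(0,0,0)
Op 3: merge R2<->R0 -> R2=(0,0,3) R0=(0,0,3)
Op 4: inc R0 by 4 -> R0=(4,0,3) value=7
Op 5: inc R1 by 2 -> R1=(0,2,0) value=2
Op 6: inc R2 by 2 -> R2=(0,0,5) value=5
Op 7: inc R2 by 3 -> R2=(0,0,8) value=8
Op 8: inc R1 by 1 -> R1=(0,3,0) value=3
Op 9: merge R2<->R0 -> R2=(4,0,8) R0=(4,0,8)

Answer: 4 0 8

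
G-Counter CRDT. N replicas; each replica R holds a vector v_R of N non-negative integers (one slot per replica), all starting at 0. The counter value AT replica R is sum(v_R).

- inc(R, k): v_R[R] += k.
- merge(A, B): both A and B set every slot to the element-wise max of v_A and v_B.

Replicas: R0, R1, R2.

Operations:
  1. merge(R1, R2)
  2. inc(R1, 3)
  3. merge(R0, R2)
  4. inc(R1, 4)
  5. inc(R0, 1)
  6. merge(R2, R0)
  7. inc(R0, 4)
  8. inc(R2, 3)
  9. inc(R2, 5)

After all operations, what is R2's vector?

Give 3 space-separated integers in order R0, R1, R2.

Answer: 1 0 8

Derivation:
Op 1: merge R1<->R2 -> R1=(0,0,0) R2=(0,0,0)
Op 2: inc R1 by 3 -> R1=(0,3,0) value=3
Op 3: merge R0<->R2 -> R0=(0,0,0) R2=(0,0,0)
Op 4: inc R1 by 4 -> R1=(0,7,0) value=7
Op 5: inc R0 by 1 -> R0=(1,0,0) value=1
Op 6: merge R2<->R0 -> R2=(1,0,0) R0=(1,0,0)
Op 7: inc R0 by 4 -> R0=(5,0,0) value=5
Op 8: inc R2 by 3 -> R2=(1,0,3) value=4
Op 9: inc R2 by 5 -> R2=(1,0,8) value=9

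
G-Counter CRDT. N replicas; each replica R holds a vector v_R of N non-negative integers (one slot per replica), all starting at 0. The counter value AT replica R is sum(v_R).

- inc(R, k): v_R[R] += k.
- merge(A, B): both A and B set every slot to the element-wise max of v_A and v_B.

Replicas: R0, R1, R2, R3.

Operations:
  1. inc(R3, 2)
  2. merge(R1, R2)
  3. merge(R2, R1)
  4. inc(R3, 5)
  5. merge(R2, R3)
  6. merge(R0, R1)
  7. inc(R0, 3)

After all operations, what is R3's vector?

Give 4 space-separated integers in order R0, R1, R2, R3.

Op 1: inc R3 by 2 -> R3=(0,0,0,2) value=2
Op 2: merge R1<->R2 -> R1=(0,0,0,0) R2=(0,0,0,0)
Op 3: merge R2<->R1 -> R2=(0,0,0,0) R1=(0,0,0,0)
Op 4: inc R3 by 5 -> R3=(0,0,0,7) value=7
Op 5: merge R2<->R3 -> R2=(0,0,0,7) R3=(0,0,0,7)
Op 6: merge R0<->R1 -> R0=(0,0,0,0) R1=(0,0,0,0)
Op 7: inc R0 by 3 -> R0=(3,0,0,0) value=3

Answer: 0 0 0 7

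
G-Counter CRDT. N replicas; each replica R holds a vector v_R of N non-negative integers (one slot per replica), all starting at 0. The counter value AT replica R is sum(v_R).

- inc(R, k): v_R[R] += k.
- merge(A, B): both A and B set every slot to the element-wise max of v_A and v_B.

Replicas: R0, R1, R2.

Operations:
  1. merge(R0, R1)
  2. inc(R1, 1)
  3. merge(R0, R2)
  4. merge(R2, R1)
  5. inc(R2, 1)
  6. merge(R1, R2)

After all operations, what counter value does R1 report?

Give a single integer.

Op 1: merge R0<->R1 -> R0=(0,0,0) R1=(0,0,0)
Op 2: inc R1 by 1 -> R1=(0,1,0) value=1
Op 3: merge R0<->R2 -> R0=(0,0,0) R2=(0,0,0)
Op 4: merge R2<->R1 -> R2=(0,1,0) R1=(0,1,0)
Op 5: inc R2 by 1 -> R2=(0,1,1) value=2
Op 6: merge R1<->R2 -> R1=(0,1,1) R2=(0,1,1)

Answer: 2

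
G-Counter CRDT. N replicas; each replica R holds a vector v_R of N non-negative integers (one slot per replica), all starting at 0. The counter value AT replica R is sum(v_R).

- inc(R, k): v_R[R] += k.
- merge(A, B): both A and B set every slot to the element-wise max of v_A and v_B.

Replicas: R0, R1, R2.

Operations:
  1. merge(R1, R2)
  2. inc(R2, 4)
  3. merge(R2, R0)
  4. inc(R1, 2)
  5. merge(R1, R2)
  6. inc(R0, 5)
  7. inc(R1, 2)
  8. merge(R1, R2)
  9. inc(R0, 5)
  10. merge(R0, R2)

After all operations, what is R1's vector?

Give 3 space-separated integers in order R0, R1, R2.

Answer: 0 4 4

Derivation:
Op 1: merge R1<->R2 -> R1=(0,0,0) R2=(0,0,0)
Op 2: inc R2 by 4 -> R2=(0,0,4) value=4
Op 3: merge R2<->R0 -> R2=(0,0,4) R0=(0,0,4)
Op 4: inc R1 by 2 -> R1=(0,2,0) value=2
Op 5: merge R1<->R2 -> R1=(0,2,4) R2=(0,2,4)
Op 6: inc R0 by 5 -> R0=(5,0,4) value=9
Op 7: inc R1 by 2 -> R1=(0,4,4) value=8
Op 8: merge R1<->R2 -> R1=(0,4,4) R2=(0,4,4)
Op 9: inc R0 by 5 -> R0=(10,0,4) value=14
Op 10: merge R0<->R2 -> R0=(10,4,4) R2=(10,4,4)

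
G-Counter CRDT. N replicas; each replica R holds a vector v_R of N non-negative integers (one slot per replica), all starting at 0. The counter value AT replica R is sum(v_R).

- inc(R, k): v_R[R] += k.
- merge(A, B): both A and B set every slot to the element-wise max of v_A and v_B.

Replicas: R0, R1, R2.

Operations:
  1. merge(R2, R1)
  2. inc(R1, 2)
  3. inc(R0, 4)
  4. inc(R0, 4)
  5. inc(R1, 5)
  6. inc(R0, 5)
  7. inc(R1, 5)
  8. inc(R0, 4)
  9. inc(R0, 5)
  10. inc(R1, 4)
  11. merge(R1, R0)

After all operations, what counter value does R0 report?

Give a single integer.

Answer: 38

Derivation:
Op 1: merge R2<->R1 -> R2=(0,0,0) R1=(0,0,0)
Op 2: inc R1 by 2 -> R1=(0,2,0) value=2
Op 3: inc R0 by 4 -> R0=(4,0,0) value=4
Op 4: inc R0 by 4 -> R0=(8,0,0) value=8
Op 5: inc R1 by 5 -> R1=(0,7,0) value=7
Op 6: inc R0 by 5 -> R0=(13,0,0) value=13
Op 7: inc R1 by 5 -> R1=(0,12,0) value=12
Op 8: inc R0 by 4 -> R0=(17,0,0) value=17
Op 9: inc R0 by 5 -> R0=(22,0,0) value=22
Op 10: inc R1 by 4 -> R1=(0,16,0) value=16
Op 11: merge R1<->R0 -> R1=(22,16,0) R0=(22,16,0)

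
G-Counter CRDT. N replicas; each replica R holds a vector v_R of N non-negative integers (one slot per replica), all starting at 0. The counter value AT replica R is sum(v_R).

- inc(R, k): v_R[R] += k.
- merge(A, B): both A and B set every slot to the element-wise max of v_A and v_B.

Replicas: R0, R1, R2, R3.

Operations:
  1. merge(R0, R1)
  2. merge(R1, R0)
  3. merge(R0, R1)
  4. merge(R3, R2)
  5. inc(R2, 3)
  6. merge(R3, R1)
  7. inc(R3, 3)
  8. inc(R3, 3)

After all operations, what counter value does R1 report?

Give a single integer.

Op 1: merge R0<->R1 -> R0=(0,0,0,0) R1=(0,0,0,0)
Op 2: merge R1<->R0 -> R1=(0,0,0,0) R0=(0,0,0,0)
Op 3: merge R0<->R1 -> R0=(0,0,0,0) R1=(0,0,0,0)
Op 4: merge R3<->R2 -> R3=(0,0,0,0) R2=(0,0,0,0)
Op 5: inc R2 by 3 -> R2=(0,0,3,0) value=3
Op 6: merge R3<->R1 -> R3=(0,0,0,0) R1=(0,0,0,0)
Op 7: inc R3 by 3 -> R3=(0,0,0,3) value=3
Op 8: inc R3 by 3 -> R3=(0,0,0,6) value=6

Answer: 0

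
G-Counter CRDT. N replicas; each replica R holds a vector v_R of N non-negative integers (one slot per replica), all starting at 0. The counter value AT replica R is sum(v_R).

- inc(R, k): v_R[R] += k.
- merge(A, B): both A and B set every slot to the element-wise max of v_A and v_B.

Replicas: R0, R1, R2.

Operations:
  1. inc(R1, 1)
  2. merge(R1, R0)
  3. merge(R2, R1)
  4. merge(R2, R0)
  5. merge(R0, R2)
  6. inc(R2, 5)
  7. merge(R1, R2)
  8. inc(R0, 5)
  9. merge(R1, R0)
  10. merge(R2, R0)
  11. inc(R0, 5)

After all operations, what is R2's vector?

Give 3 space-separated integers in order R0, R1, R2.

Op 1: inc R1 by 1 -> R1=(0,1,0) value=1
Op 2: merge R1<->R0 -> R1=(0,1,0) R0=(0,1,0)
Op 3: merge R2<->R1 -> R2=(0,1,0) R1=(0,1,0)
Op 4: merge R2<->R0 -> R2=(0,1,0) R0=(0,1,0)
Op 5: merge R0<->R2 -> R0=(0,1,0) R2=(0,1,0)
Op 6: inc R2 by 5 -> R2=(0,1,5) value=6
Op 7: merge R1<->R2 -> R1=(0,1,5) R2=(0,1,5)
Op 8: inc R0 by 5 -> R0=(5,1,0) value=6
Op 9: merge R1<->R0 -> R1=(5,1,5) R0=(5,1,5)
Op 10: merge R2<->R0 -> R2=(5,1,5) R0=(5,1,5)
Op 11: inc R0 by 5 -> R0=(10,1,5) value=16

Answer: 5 1 5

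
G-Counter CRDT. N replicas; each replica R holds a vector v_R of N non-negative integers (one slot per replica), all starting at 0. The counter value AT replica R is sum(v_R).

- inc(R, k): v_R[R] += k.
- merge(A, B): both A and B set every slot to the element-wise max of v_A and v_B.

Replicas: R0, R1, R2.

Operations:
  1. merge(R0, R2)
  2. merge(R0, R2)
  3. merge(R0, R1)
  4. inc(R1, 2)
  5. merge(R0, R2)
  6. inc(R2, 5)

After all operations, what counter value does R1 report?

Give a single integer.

Answer: 2

Derivation:
Op 1: merge R0<->R2 -> R0=(0,0,0) R2=(0,0,0)
Op 2: merge R0<->R2 -> R0=(0,0,0) R2=(0,0,0)
Op 3: merge R0<->R1 -> R0=(0,0,0) R1=(0,0,0)
Op 4: inc R1 by 2 -> R1=(0,2,0) value=2
Op 5: merge R0<->R2 -> R0=(0,0,0) R2=(0,0,0)
Op 6: inc R2 by 5 -> R2=(0,0,5) value=5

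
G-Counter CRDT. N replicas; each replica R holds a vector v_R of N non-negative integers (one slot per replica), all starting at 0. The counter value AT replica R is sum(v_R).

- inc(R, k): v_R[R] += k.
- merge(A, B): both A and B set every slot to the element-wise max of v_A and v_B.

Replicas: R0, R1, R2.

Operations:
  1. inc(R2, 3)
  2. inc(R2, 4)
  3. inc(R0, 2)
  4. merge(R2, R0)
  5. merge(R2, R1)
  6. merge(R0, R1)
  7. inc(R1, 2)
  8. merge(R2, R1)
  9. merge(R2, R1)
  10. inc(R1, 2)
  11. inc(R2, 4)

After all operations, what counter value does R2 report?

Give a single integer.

Answer: 15

Derivation:
Op 1: inc R2 by 3 -> R2=(0,0,3) value=3
Op 2: inc R2 by 4 -> R2=(0,0,7) value=7
Op 3: inc R0 by 2 -> R0=(2,0,0) value=2
Op 4: merge R2<->R0 -> R2=(2,0,7) R0=(2,0,7)
Op 5: merge R2<->R1 -> R2=(2,0,7) R1=(2,0,7)
Op 6: merge R0<->R1 -> R0=(2,0,7) R1=(2,0,7)
Op 7: inc R1 by 2 -> R1=(2,2,7) value=11
Op 8: merge R2<->R1 -> R2=(2,2,7) R1=(2,2,7)
Op 9: merge R2<->R1 -> R2=(2,2,7) R1=(2,2,7)
Op 10: inc R1 by 2 -> R1=(2,4,7) value=13
Op 11: inc R2 by 4 -> R2=(2,2,11) value=15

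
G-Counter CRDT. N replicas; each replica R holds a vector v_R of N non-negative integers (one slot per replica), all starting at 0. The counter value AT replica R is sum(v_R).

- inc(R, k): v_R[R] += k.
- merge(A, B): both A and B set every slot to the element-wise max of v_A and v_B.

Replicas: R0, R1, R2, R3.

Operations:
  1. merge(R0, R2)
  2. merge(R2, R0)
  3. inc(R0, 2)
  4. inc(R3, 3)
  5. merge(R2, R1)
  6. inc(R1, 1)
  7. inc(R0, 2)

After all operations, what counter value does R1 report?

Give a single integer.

Op 1: merge R0<->R2 -> R0=(0,0,0,0) R2=(0,0,0,0)
Op 2: merge R2<->R0 -> R2=(0,0,0,0) R0=(0,0,0,0)
Op 3: inc R0 by 2 -> R0=(2,0,0,0) value=2
Op 4: inc R3 by 3 -> R3=(0,0,0,3) value=3
Op 5: merge R2<->R1 -> R2=(0,0,0,0) R1=(0,0,0,0)
Op 6: inc R1 by 1 -> R1=(0,1,0,0) value=1
Op 7: inc R0 by 2 -> R0=(4,0,0,0) value=4

Answer: 1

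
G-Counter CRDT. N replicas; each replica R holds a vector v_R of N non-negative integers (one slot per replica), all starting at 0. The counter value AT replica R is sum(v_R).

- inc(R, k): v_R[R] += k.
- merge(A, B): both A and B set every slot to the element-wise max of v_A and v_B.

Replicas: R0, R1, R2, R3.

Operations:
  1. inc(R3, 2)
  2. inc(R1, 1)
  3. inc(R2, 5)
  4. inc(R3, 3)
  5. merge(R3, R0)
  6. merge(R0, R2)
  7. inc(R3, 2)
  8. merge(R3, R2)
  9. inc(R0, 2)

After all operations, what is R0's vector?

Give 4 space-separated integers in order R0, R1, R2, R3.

Op 1: inc R3 by 2 -> R3=(0,0,0,2) value=2
Op 2: inc R1 by 1 -> R1=(0,1,0,0) value=1
Op 3: inc R2 by 5 -> R2=(0,0,5,0) value=5
Op 4: inc R3 by 3 -> R3=(0,0,0,5) value=5
Op 5: merge R3<->R0 -> R3=(0,0,0,5) R0=(0,0,0,5)
Op 6: merge R0<->R2 -> R0=(0,0,5,5) R2=(0,0,5,5)
Op 7: inc R3 by 2 -> R3=(0,0,0,7) value=7
Op 8: merge R3<->R2 -> R3=(0,0,5,7) R2=(0,0,5,7)
Op 9: inc R0 by 2 -> R0=(2,0,5,5) value=12

Answer: 2 0 5 5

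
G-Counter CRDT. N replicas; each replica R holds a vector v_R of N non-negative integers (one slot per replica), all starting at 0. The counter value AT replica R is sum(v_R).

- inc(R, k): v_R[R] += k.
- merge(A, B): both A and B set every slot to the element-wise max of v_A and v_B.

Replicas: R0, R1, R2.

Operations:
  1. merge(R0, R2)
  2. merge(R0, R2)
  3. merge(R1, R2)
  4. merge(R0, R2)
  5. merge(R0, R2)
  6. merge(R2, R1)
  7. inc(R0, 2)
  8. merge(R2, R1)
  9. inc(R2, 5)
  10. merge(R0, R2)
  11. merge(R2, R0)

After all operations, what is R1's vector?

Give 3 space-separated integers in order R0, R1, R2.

Answer: 0 0 0

Derivation:
Op 1: merge R0<->R2 -> R0=(0,0,0) R2=(0,0,0)
Op 2: merge R0<->R2 -> R0=(0,0,0) R2=(0,0,0)
Op 3: merge R1<->R2 -> R1=(0,0,0) R2=(0,0,0)
Op 4: merge R0<->R2 -> R0=(0,0,0) R2=(0,0,0)
Op 5: merge R0<->R2 -> R0=(0,0,0) R2=(0,0,0)
Op 6: merge R2<->R1 -> R2=(0,0,0) R1=(0,0,0)
Op 7: inc R0 by 2 -> R0=(2,0,0) value=2
Op 8: merge R2<->R1 -> R2=(0,0,0) R1=(0,0,0)
Op 9: inc R2 by 5 -> R2=(0,0,5) value=5
Op 10: merge R0<->R2 -> R0=(2,0,5) R2=(2,0,5)
Op 11: merge R2<->R0 -> R2=(2,0,5) R0=(2,0,5)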